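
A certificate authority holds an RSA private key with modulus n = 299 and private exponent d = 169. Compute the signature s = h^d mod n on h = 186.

108

Squares mod 299: h^1≡186, h^2≡211, h^4≡269, h^8≡3, h^16≡9, h^32≡81, h^64≡282, h^128≡289
169 = 128 + 32 + 8 + 1, so h^169 ≡ 289·81·3·186 ≡ 108 (mod 299)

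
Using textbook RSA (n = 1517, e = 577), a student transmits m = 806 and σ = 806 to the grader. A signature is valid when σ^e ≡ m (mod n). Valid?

σ^2 ≡ 806^2 = 649636 ≡ 360
σ^4 ≡ 360^2 = 129600 ≡ 655
σ^8 ≡ 655^2 = 429025 ≡ 1231
σ^16 ≡ 1231^2 = 1515361 ≡ 1395
σ^32 ≡ 1395^2 = 1946025 ≡ 1231
σ^64 ≡ 1231^2 = 1515361 ≡ 1395
σ^128 ≡ 1395^2 = 1946025 ≡ 1231
σ^256 ≡ 1231^2 = 1515361 ≡ 1395
σ^512 ≡ 1395^2 = 1946025 ≡ 1231
577 = 512 + 64 + 1, so σ^577 ≡ 1231·1395·806 ≡ 806 (mod 1517)
Since 806 equals the digest 806, verification succeeds.

yes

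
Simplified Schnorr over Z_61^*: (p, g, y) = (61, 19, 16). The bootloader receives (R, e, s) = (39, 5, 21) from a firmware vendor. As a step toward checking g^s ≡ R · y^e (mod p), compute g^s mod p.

Squares mod 61: 19^1≡19, 19^2≡56, 19^4≡25, 19^8≡15, 19^16≡42
21 = 16 + 4 + 1, so 19^21 ≡ 42·25·19 ≡ 3 (mod 61)

3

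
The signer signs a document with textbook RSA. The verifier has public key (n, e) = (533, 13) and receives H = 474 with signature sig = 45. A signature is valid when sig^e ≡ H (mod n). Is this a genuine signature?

genuine

Squares mod 533: sig^1≡45, sig^2≡426, sig^4≡256, sig^8≡510
13 = 8 + 4 + 1, so sig^13 ≡ 510·256·45 ≡ 474 (mod 533)
sig^13 mod 533 = 474 matches H.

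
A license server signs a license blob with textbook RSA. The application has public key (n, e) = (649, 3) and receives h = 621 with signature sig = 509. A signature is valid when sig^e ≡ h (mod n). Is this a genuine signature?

Squares mod 649: sig^1≡509, sig^2≡130
3 = 2 + 1, so sig^3 ≡ 130·509 ≡ 621 (mod 649)
sig^3 mod 649 = 621 matches h.

genuine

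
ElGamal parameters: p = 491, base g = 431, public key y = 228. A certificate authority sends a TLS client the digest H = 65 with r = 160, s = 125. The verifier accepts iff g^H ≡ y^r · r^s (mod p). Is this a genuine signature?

Left side g^H mod p:
Squares mod 491: 431^1≡431, 431^2≡163, 431^4≡55, 431^8≡79, 431^16≡349, 431^32≡33, 431^64≡107
65 = 64 + 1, so 431^65 ≡ 107·431 ≡ 454 (mod 491)
Right side y^r · r^s mod p:
Squares mod 491: 228^1≡228, 228^2≡429, 228^4≡407, 228^8≡182, 228^16≡227, 228^32≡465, 228^64≡185, 228^128≡346
160 = 128 + 32, so 228^160 ≡ 346·465 ≡ 333 (mod 491)
Squares mod 491: 160^1≡160, 160^2≡68, 160^4≡205, 160^8≡290, 160^16≡139, 160^32≡172, 160^64≡124
125 = 64 + 32 + 16 + 8 + 4 + 1, so 160^125 ≡ 124·172·139·290·205·160 ≡ 109 (mod 491)
333·109 = 36297 ≡ 454 (mod 491)
454 ≡ 454 (mod 491), so the signature is genuine.

genuine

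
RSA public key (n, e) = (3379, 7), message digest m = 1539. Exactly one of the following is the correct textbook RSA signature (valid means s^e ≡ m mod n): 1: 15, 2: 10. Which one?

Candidate 1: 15^2 = 225; 15^4 ≡ 225^2 = 50625 ≡ 3319; 7 = 4 + 2 + 1, so 15^7 ≡ 3319·225·15 ≡ 240 (mod 3379)
Candidate 2: 10^2 = 100; 10^4 ≡ 100^2 = 10000 ≡ 3242; 7 = 4 + 2 + 1, so 10^7 ≡ 3242·100·10 ≡ 1539 (mod 3379)
  → matches m = 1539

2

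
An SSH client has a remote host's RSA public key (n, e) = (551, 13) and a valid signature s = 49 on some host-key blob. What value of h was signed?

s^2 ≡ 49^2 = 2401 ≡ 197
s^4 ≡ 197^2 = 38809 ≡ 239
s^8 ≡ 239^2 = 57121 ≡ 368
13 = 8 + 4 + 1, so s^13 ≡ 368·239·49 ≡ 277 (mod 551)

277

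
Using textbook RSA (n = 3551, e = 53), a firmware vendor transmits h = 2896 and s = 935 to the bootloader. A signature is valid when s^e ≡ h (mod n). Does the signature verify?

s^2 ≡ 935^2 = 874225 ≡ 679
s^4 ≡ 679^2 = 461041 ≡ 2962
s^8 ≡ 2962^2 = 8773444 ≡ 2474
s^16 ≡ 2474^2 = 6120676 ≡ 2303
s^32 ≡ 2303^2 = 5303809 ≡ 2166
53 = 32 + 16 + 4 + 1, so s^53 ≡ 2166·2303·2962·935 ≡ 2896 (mod 3551)
Since 2896 equals the digest 2896, verification succeeds.

verifies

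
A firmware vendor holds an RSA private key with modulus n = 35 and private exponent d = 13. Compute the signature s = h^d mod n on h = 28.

h^2 ≡ 28^2 = 784 ≡ 14
h^4 ≡ 14^2 = 196 ≡ 21
h^8 ≡ 21^2 = 441 ≡ 21
13 = 8 + 4 + 1, so h^13 ≡ 21·21·28 ≡ 28 (mod 35)

28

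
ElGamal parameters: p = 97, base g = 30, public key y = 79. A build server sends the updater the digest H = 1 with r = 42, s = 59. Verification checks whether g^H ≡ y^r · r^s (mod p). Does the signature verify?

verifies

Left side g^H mod p:
30^1 mod 97 = 30
Right side y^r · r^s mod p:
79^2 = 6241 ≡ 33
79^4 ≡ 33^2 = 1089 ≡ 22
79^8 ≡ 22^2 = 484 ≡ 96
79^16 ≡ 96^2 = 9216 ≡ 1
79^32 ≡ 1^2 = 1
42 = 32 + 8 + 2, so 79^42 ≡ 1·96·33 ≡ 64 (mod 97)
42^2 = 1764 ≡ 18
42^4 ≡ 18^2 = 324 ≡ 33
42^8 ≡ 33^2 = 1089 ≡ 22
42^16 ≡ 22^2 = 484 ≡ 96
42^32 ≡ 96^2 = 9216 ≡ 1
59 = 32 + 16 + 8 + 2 + 1, so 42^59 ≡ 1·96·22·18·42 ≡ 52 (mod 97)
64·52 = 3328 ≡ 30 (mod 97)
30 ≡ 30 (mod 97), so the signature is genuine.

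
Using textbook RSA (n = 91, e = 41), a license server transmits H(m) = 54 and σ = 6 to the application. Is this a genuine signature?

forged

σ^41 mod 91 = 41
The recovered value 41 does not match the digest 54.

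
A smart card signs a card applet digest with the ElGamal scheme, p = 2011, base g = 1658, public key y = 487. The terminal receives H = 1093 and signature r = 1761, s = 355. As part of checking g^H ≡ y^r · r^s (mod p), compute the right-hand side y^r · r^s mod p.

487^2 = 237169 ≡ 1882
487^4 ≡ 1882^2 = 3541924 ≡ 553
487^8 ≡ 553^2 = 305809 ≡ 137
487^16 ≡ 137^2 = 18769 ≡ 670
487^32 ≡ 670^2 = 448900 ≡ 447
487^64 ≡ 447^2 = 199809 ≡ 720
487^128 ≡ 720^2 = 518400 ≡ 1573
487^256 ≡ 1573^2 = 2474329 ≡ 799
487^512 ≡ 799^2 = 638401 ≡ 914
487^1024 ≡ 914^2 = 835396 ≡ 831
1761 = 1024 + 512 + 128 + 64 + 32 + 1, so 487^1761 ≡ 831·914·1573·720·447·487 ≡ 575 (mod 2011)
1761^2 = 3101121 ≡ 159
1761^4 ≡ 159^2 = 25281 ≡ 1149
1761^8 ≡ 1149^2 = 1320201 ≡ 985
1761^16 ≡ 985^2 = 970225 ≡ 923
1761^32 ≡ 923^2 = 851929 ≡ 1276
1761^64 ≡ 1276^2 = 1628176 ≡ 1277
1761^128 ≡ 1277^2 = 1630729 ≡ 1819
1761^256 ≡ 1819^2 = 3308761 ≡ 666
355 = 256 + 64 + 32 + 2 + 1, so 1761^355 ≡ 666·1277·1276·159·1761 ≡ 836 (mod 2011)
y^r · r^s ≡ 575·836 = 480700 ≡ 71 (mod 2011)

71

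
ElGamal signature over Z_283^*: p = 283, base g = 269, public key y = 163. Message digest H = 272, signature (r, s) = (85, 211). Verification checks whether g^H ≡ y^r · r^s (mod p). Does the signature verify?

Left side g^H mod p:
269^272 mod 283 = 280
Right side y^r · r^s mod p:
163^85 mod 283 = 106
85^211 mod 283 = 24
106·24 = 2544 ≡ 280 (mod 283)
280 ≡ 280 (mod 283), so the signature is genuine.

verifies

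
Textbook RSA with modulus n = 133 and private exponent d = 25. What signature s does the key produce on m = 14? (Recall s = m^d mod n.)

98

m^2 ≡ 14^2 = 196 ≡ 63
m^4 ≡ 63^2 = 3969 ≡ 112
m^8 ≡ 112^2 = 12544 ≡ 42
m^16 ≡ 42^2 = 1764 ≡ 35
25 = 16 + 8 + 1, so m^25 ≡ 35·42·14 ≡ 98 (mod 133)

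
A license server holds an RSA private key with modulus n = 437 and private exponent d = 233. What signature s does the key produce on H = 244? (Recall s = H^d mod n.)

310

H^2 ≡ 244^2 = 59536 ≡ 104
H^4 ≡ 104^2 = 10816 ≡ 328
H^8 ≡ 328^2 = 107584 ≡ 82
H^16 ≡ 82^2 = 6724 ≡ 169
H^32 ≡ 169^2 = 28561 ≡ 156
H^64 ≡ 156^2 = 24336 ≡ 301
H^128 ≡ 301^2 = 90601 ≡ 142
233 = 128 + 64 + 32 + 8 + 1, so H^233 ≡ 142·301·156·82·244 ≡ 310 (mod 437)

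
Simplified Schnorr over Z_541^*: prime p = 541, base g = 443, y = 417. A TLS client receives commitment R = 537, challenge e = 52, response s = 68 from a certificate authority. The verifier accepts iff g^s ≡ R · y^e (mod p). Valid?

yes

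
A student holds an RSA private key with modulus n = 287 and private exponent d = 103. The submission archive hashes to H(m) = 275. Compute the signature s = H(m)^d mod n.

(H(m))^2 ≡ 275^2 = 75625 ≡ 144
(H(m))^4 ≡ 144^2 = 20736 ≡ 72
(H(m))^8 ≡ 72^2 = 5184 ≡ 18
(H(m))^16 ≡ 18^2 = 324 ≡ 37
(H(m))^32 ≡ 37^2 = 1369 ≡ 221
(H(m))^64 ≡ 221^2 = 48841 ≡ 51
103 = 64 + 32 + 4 + 2 + 1, so (H(m))^103 ≡ 51·221·72·144·275 ≡ 170 (mod 287)

170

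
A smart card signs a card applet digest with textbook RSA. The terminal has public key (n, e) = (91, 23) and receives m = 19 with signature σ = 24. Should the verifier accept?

accept

σ^2 ≡ 24^2 = 576 ≡ 30
σ^4 ≡ 30^2 = 900 ≡ 81
σ^8 ≡ 81^2 = 6561 ≡ 9
σ^16 ≡ 9^2 = 81
23 = 16 + 4 + 2 + 1, so σ^23 ≡ 81·81·30·24 ≡ 19 (mod 91)
σ^23 mod 91 = 19 matches m.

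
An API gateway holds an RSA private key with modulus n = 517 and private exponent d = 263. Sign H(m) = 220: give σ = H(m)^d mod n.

(H(m))^2 ≡ 220^2 = 48400 ≡ 319
(H(m))^4 ≡ 319^2 = 101761 ≡ 429
(H(m))^8 ≡ 429^2 = 184041 ≡ 506
(H(m))^16 ≡ 506^2 = 256036 ≡ 121
(H(m))^32 ≡ 121^2 = 14641 ≡ 165
(H(m))^64 ≡ 165^2 = 27225 ≡ 341
(H(m))^128 ≡ 341^2 = 116281 ≡ 473
(H(m))^256 ≡ 473^2 = 223729 ≡ 385
263 = 256 + 4 + 2 + 1, so (H(m))^263 ≡ 385·429·319·220 ≡ 110 (mod 517)

110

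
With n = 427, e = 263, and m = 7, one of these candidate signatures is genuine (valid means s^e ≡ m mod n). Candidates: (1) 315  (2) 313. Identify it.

1

Candidate 1: Squares mod 427: 315^1≡315, 315^2≡161, 315^4≡301, 315^8≡77, 315^16≡378, 315^32≡266, 315^64≡301, 315^128≡77, 315^256≡378; 263 = 256 + 4 + 2 + 1, so 315^263 ≡ 378·301·161·315 ≡ 7 (mod 427)
  → matches m = 7
Candidate 2: Squares mod 427: 313^1≡313, 313^2≡186, 313^4≡9, 313^8≡81, 313^16≡156, 313^32≡424, 313^64≡9, 313^128≡81, 313^256≡156; 263 = 256 + 4 + 2 + 1, so 313^263 ≡ 156·9·186·313 ≡ 24 (mod 427)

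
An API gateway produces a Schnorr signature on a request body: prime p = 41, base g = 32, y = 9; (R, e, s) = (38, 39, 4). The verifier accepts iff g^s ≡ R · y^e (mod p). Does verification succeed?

g^s mod p:
32^2 = 1024 ≡ 40
32^4 ≡ 40^2 = 1600 ≡ 1
R · y^e mod p:
9^2 = 81 ≡ 40
9^4 ≡ 40^2 = 1600 ≡ 1
9^8 ≡ 1^2 = 1
9^16 ≡ 1^2 = 1
9^32 ≡ 1^2 = 1
39 = 32 + 4 + 2 + 1, so 9^39 ≡ 1·1·40·9 ≡ 32 (mod 41)
38·32 = 1216 ≡ 27 (mod 41)
1 ≠ 27; the check fails.

fails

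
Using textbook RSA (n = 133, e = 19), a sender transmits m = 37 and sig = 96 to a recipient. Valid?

no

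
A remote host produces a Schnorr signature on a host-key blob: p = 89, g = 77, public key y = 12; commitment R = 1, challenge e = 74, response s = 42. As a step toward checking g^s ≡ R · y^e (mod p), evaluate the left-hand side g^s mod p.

55

77^42 mod 89 = 55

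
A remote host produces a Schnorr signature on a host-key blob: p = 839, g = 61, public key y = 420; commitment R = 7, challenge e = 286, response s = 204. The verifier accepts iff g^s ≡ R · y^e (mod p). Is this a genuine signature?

genuine

g^s mod p:
61^2 = 3721 ≡ 365
61^4 ≡ 365^2 = 133225 ≡ 663
61^8 ≡ 663^2 = 439569 ≡ 772
61^16 ≡ 772^2 = 595984 ≡ 294
61^32 ≡ 294^2 = 86436 ≡ 19
61^64 ≡ 19^2 = 361
61^128 ≡ 361^2 = 130321 ≡ 276
204 = 128 + 64 + 8 + 4, so 61^204 ≡ 276·361·772·663 ≡ 638 (mod 839)
R · y^e mod p:
420^2 = 176400 ≡ 210
420^4 ≡ 210^2 = 44100 ≡ 472
420^8 ≡ 472^2 = 222784 ≡ 449
420^16 ≡ 449^2 = 201601 ≡ 241
420^32 ≡ 241^2 = 58081 ≡ 190
420^64 ≡ 190^2 = 36100 ≡ 23
420^128 ≡ 23^2 = 529
420^256 ≡ 529^2 = 279841 ≡ 454
286 = 256 + 16 + 8 + 4 + 2, so 420^286 ≡ 454·241·449·472·210 ≡ 211 (mod 839)
7·211 = 1477 ≡ 638 (mod 839)
638 ≡ 638 (mod 839); signature holds.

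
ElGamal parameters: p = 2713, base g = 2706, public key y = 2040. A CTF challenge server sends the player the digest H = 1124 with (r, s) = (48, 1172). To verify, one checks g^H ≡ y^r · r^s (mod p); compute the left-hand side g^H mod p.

Squares mod 2713: 2706^1≡2706, 2706^2≡49, 2706^4≡2401, 2706^8≡2389, 2706^16≡1882, 2706^32≡1459, 2706^64≡1689, 2706^128≡1358, 2706^256≡2037, 2706^512≡1192, 2706^1024≡1965
1124 = 1024 + 64 + 32 + 4, so 2706^1124 ≡ 1965·1689·1459·2401 ≡ 292 (mod 2713)

292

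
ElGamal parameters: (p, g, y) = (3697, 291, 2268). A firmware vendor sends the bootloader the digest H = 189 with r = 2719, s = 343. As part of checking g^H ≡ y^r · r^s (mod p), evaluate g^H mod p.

Squares mod 3697: 291^1≡291, 291^2≡3347, 291^4≡499, 291^8≡1302, 291^16≡1978, 291^32≡1058, 291^64≡2870, 291^128≡3681
189 = 128 + 32 + 16 + 8 + 4 + 1, so 291^189 ≡ 3681·1058·1978·1302·499·291 ≡ 1619 (mod 3697)

1619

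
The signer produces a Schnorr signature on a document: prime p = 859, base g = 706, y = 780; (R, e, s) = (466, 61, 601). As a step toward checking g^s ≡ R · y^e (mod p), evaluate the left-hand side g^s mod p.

350

Squares mod 859: 706^1≡706, 706^2≡216, 706^4≡270, 706^8≡744, 706^16≡340, 706^32≡494, 706^64≡80, 706^128≡387, 706^256≡303, 706^512≡755
601 = 512 + 64 + 16 + 8 + 1, so 706^601 ≡ 755·80·340·744·706 ≡ 350 (mod 859)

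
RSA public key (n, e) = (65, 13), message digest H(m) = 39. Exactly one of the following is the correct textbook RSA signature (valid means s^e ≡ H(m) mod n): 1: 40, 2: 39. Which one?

2

Candidate 1: 40^2 = 1600 ≡ 40; 40^4 ≡ 40^2 = 1600 ≡ 40; 40^8 ≡ 40^2 = 1600 ≡ 40; 13 = 8 + 4 + 1, so 40^13 ≡ 40·40·40 ≡ 40 (mod 65)
Candidate 2: 39^2 = 1521 ≡ 26; 39^4 ≡ 26^2 = 676 ≡ 26; 39^8 ≡ 26^2 = 676 ≡ 26; 13 = 8 + 4 + 1, so 39^13 ≡ 26·26·39 ≡ 39 (mod 65)
  → matches H(m) = 39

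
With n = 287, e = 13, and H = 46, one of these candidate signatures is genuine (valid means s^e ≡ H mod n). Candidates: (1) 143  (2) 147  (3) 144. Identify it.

3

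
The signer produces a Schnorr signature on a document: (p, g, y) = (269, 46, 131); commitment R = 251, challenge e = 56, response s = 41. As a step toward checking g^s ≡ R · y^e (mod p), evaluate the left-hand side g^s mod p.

46^41 mod 269 = 28

28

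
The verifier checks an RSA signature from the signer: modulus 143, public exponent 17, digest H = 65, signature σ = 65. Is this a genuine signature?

σ^17 mod 143 = 65
Since 65 equals the digest 65, verification succeeds.

genuine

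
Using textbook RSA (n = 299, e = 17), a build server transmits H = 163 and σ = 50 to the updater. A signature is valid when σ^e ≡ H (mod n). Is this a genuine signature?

σ^2 ≡ 50^2 = 2500 ≡ 108
σ^4 ≡ 108^2 = 11664 ≡ 3
σ^8 ≡ 3^2 = 9
σ^16 ≡ 9^2 = 81
17 = 16 + 1, so σ^17 ≡ 81·50 ≡ 163 (mod 299)
σ^17 mod 299 = 163 matches H.

genuine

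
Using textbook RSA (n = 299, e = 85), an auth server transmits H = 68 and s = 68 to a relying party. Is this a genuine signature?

Squares mod 299: s^1≡68, s^2≡139, s^4≡185, s^8≡139, s^16≡185, s^32≡139, s^64≡185
85 = 64 + 16 + 4 + 1, so s^85 ≡ 185·185·185·68 ≡ 68 (mod 299)
s^85 mod 299 = 68 matches H.

genuine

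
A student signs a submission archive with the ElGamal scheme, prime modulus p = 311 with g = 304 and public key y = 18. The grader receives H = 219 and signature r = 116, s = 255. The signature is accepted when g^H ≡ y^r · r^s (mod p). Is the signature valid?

valid

Left side g^H mod p:
304^219 mod 311 = 262
Right side y^r · r^s mod p:
18^116 mod 311 = 250
116^255 mod 311 = 11
250·11 = 2750 ≡ 262 (mod 311)
262 ≡ 262 (mod 311), so the signature is genuine.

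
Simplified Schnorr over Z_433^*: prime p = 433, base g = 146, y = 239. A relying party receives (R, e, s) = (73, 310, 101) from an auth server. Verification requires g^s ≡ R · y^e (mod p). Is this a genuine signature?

g^s mod p:
146^2 = 21316 ≡ 99
146^4 ≡ 99^2 = 9801 ≡ 275
146^8 ≡ 275^2 = 75625 ≡ 283
146^16 ≡ 283^2 = 80089 ≡ 417
146^32 ≡ 417^2 = 173889 ≡ 256
146^64 ≡ 256^2 = 65536 ≡ 153
101 = 64 + 32 + 4 + 1, so 146^101 ≡ 153·256·275·146 ≡ 253 (mod 433)
R · y^e mod p:
239^2 = 57121 ≡ 398
239^4 ≡ 398^2 = 158404 ≡ 359
239^8 ≡ 359^2 = 128881 ≡ 280
239^16 ≡ 280^2 = 78400 ≡ 27
239^32 ≡ 27^2 = 729 ≡ 296
239^64 ≡ 296^2 = 87616 ≡ 150
239^128 ≡ 150^2 = 22500 ≡ 417
239^256 ≡ 417^2 = 173889 ≡ 256
310 = 256 + 32 + 16 + 4 + 2, so 239^310 ≡ 256·296·27·359·398 ≡ 217 (mod 433)
73·217 = 15841 ≡ 253 (mod 433)
253 ≡ 253 (mod 433); signature holds.

genuine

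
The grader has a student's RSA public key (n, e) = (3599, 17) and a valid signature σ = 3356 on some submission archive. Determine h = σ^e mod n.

Squares mod 3599: σ^1≡3356, σ^2≡1465, σ^4≡1221, σ^8≡855, σ^16≡428
17 = 16 + 1, so σ^17 ≡ 428·3356 ≡ 367 (mod 3599)

367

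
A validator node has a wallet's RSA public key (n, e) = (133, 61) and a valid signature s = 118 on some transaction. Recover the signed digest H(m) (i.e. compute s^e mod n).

6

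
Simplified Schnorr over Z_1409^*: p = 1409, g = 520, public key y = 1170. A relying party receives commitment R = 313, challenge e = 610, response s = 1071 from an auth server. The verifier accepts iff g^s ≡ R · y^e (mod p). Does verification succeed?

g^s mod p:
520^1071 mod 1409 = 730
R · y^e mod p:
1170^610 mod 1409 = 425
313·425 = 133025 ≡ 579 (mod 1409)
730 ≠ 579; the check fails.

fails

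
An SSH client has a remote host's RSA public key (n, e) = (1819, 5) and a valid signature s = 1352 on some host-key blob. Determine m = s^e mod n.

127

s^2 ≡ 1352^2 = 1827904 ≡ 1628
s^4 ≡ 1628^2 = 2650384 ≡ 101
5 = 4 + 1, so s^5 ≡ 101·1352 ≡ 127 (mod 1819)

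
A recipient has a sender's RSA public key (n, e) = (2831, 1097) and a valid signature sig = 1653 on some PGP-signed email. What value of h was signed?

988

sig^2 ≡ 1653^2 = 2732409 ≡ 494
sig^4 ≡ 494^2 = 244036 ≡ 570
sig^8 ≡ 570^2 = 324900 ≡ 2166
sig^16 ≡ 2166^2 = 4691556 ≡ 589
sig^32 ≡ 589^2 = 346921 ≡ 1539
sig^64 ≡ 1539^2 = 2368521 ≡ 1805
sig^128 ≡ 1805^2 = 3258025 ≡ 2375
sig^256 ≡ 2375^2 = 5640625 ≡ 1273
sig^512 ≡ 1273^2 = 1620529 ≡ 1197
sig^1024 ≡ 1197^2 = 1432809 ≡ 323
1097 = 1024 + 64 + 8 + 1, so sig^1097 ≡ 323·1805·2166·1653 ≡ 988 (mod 2831)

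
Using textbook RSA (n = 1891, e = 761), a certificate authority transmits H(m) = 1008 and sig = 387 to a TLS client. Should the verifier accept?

reject

Squares mod 1891: sig^1≡387, sig^2≡380, sig^4≡684, sig^8≡779, sig^16≡1721, sig^32≡535, sig^64≡684, sig^128≡779, sig^256≡1721, sig^512≡535
761 = 512 + 128 + 64 + 32 + 16 + 8 + 1, so sig^761 ≡ 535·779·684·535·1721·779·387 ≡ 883 (mod 1891)
883 ≠ 1008, so verification fails.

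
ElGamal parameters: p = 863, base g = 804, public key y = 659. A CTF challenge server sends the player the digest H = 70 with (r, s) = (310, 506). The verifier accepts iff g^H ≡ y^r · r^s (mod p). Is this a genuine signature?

genuine

Left side g^H mod p:
804^2 = 646416 ≡ 29
804^4 ≡ 29^2 = 841
804^8 ≡ 841^2 = 707281 ≡ 484
804^16 ≡ 484^2 = 234256 ≡ 383
804^32 ≡ 383^2 = 146689 ≡ 842
804^64 ≡ 842^2 = 708964 ≡ 441
70 = 64 + 4 + 2, so 804^70 ≡ 441·841·29 ≡ 843 (mod 863)
Right side y^r · r^s mod p:
659^2 = 434281 ≡ 192
659^4 ≡ 192^2 = 36864 ≡ 618
659^8 ≡ 618^2 = 381924 ≡ 478
659^16 ≡ 478^2 = 228484 ≡ 652
659^32 ≡ 652^2 = 425104 ≡ 508
659^64 ≡ 508^2 = 258064 ≡ 27
659^128 ≡ 27^2 = 729
659^256 ≡ 729^2 = 531441 ≡ 696
310 = 256 + 32 + 16 + 4 + 2, so 659^310 ≡ 696·508·652·618·192 ≡ 538 (mod 863)
310^2 = 96100 ≡ 307
310^4 ≡ 307^2 = 94249 ≡ 182
310^8 ≡ 182^2 = 33124 ≡ 330
310^16 ≡ 330^2 = 108900 ≡ 162
310^32 ≡ 162^2 = 26244 ≡ 354
310^64 ≡ 354^2 = 125316 ≡ 181
310^128 ≡ 181^2 = 32761 ≡ 830
310^256 ≡ 830^2 = 688900 ≡ 226
506 = 256 + 128 + 64 + 32 + 16 + 8 + 2, so 310^506 ≡ 226·830·181·354·162·330·307 ≡ 93 (mod 863)
538·93 = 50034 ≡ 843 (mod 863)
843 ≡ 843 (mod 863), so the signature is genuine.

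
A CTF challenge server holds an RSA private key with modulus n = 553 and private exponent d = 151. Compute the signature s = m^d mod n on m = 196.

Squares mod 553: m^1≡196, m^2≡259, m^4≡168, m^8≡21, m^16≡441, m^32≡378, m^64≡210, m^128≡413
151 = 128 + 16 + 4 + 2 + 1, so m^151 ≡ 413·441·168·259·196 ≡ 21 (mod 553)

21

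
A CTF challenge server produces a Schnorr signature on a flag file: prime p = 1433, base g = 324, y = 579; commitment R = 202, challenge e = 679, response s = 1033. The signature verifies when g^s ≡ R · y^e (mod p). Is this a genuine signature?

g^s mod p:
324^1033 mod 1433 = 460
R · y^e mod p:
579^679 mod 1433 = 811
202·811 = 163822 ≡ 460 (mod 1433)
460 ≡ 460 (mod 1433); signature holds.

genuine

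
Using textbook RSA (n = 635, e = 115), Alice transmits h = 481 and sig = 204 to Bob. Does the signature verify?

does not verify

Squares mod 635: sig^1≡204, sig^2≡341, sig^4≡76, sig^8≡61, sig^16≡546, sig^32≡301, sig^64≡431
115 = 64 + 32 + 16 + 2 + 1, so sig^115 ≡ 431·301·546·341·204 ≡ 154 (mod 635)
sig^115 mod 635 = 154, but h = 481.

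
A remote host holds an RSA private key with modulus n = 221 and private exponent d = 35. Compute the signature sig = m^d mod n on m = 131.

79

m^2 ≡ 131^2 = 17161 ≡ 144
m^4 ≡ 144^2 = 20736 ≡ 183
m^8 ≡ 183^2 = 33489 ≡ 118
m^16 ≡ 118^2 = 13924 ≡ 1
m^32 ≡ 1^2 = 1
35 = 32 + 2 + 1, so m^35 ≡ 1·144·131 ≡ 79 (mod 221)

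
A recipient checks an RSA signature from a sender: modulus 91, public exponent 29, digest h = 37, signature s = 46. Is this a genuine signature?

genuine

s^2 ≡ 46^2 = 2116 ≡ 23
s^4 ≡ 23^2 = 529 ≡ 74
s^8 ≡ 74^2 = 5476 ≡ 16
s^16 ≡ 16^2 = 256 ≡ 74
29 = 16 + 8 + 4 + 1, so s^29 ≡ 74·16·74·46 ≡ 37 (mod 91)
37 = h, so the signature checks out.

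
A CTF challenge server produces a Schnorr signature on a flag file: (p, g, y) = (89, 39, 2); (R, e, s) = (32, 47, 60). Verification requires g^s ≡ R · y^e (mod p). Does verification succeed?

fails

g^s mod p:
39^2 = 1521 ≡ 8
39^4 ≡ 8^2 = 64
39^8 ≡ 64^2 = 4096 ≡ 2
39^16 ≡ 2^2 = 4
39^32 ≡ 4^2 = 16
60 = 32 + 16 + 8 + 4, so 39^60 ≡ 16·4·2·64 ≡ 4 (mod 89)
R · y^e mod p:
2^2 = 4
2^4 ≡ 4^2 = 16
2^8 ≡ 16^2 = 256 ≡ 78
2^16 ≡ 78^2 = 6084 ≡ 32
2^32 ≡ 32^2 = 1024 ≡ 45
47 = 32 + 8 + 4 + 2 + 1, so 2^47 ≡ 45·78·16·4·2 ≡ 8 (mod 89)
32·8 = 256 ≡ 78 (mod 89)
4 ≠ 78; the check fails.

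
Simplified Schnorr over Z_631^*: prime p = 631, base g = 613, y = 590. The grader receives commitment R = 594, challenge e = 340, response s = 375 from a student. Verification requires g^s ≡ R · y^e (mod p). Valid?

g^s mod p:
613^2 = 375769 ≡ 324
613^4 ≡ 324^2 = 104976 ≡ 230
613^8 ≡ 230^2 = 52900 ≡ 527
613^16 ≡ 527^2 = 277729 ≡ 89
613^32 ≡ 89^2 = 7921 ≡ 349
613^64 ≡ 349^2 = 121801 ≡ 18
613^128 ≡ 18^2 = 324
613^256 ≡ 324^2 = 104976 ≡ 230
375 = 256 + 64 + 32 + 16 + 4 + 2 + 1, so 613^375 ≡ 230·18·349·89·230·324·613 ≡ 598 (mod 631)
R · y^e mod p:
590^2 = 348100 ≡ 419
590^4 ≡ 419^2 = 175561 ≡ 143
590^8 ≡ 143^2 = 20449 ≡ 257
590^16 ≡ 257^2 = 66049 ≡ 425
590^32 ≡ 425^2 = 180625 ≡ 159
590^64 ≡ 159^2 = 25281 ≡ 41
590^128 ≡ 41^2 = 1681 ≡ 419
590^256 ≡ 419^2 = 175561 ≡ 143
340 = 256 + 64 + 16 + 4, so 590^340 ≡ 143·41·425·143 ≡ 18 (mod 631)
594·18 = 10692 ≡ 596 (mod 631)
598 ≠ 596; the check fails.

no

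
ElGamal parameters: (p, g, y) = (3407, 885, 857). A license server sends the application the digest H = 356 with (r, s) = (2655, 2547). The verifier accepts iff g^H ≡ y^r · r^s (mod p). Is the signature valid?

Left side g^H mod p:
885^2 = 783225 ≡ 3022
885^4 ≡ 3022^2 = 9132484 ≡ 1724
885^8 ≡ 1724^2 = 2972176 ≡ 1272
885^16 ≡ 1272^2 = 1617984 ≡ 3066
885^32 ≡ 3066^2 = 9400356 ≡ 443
885^64 ≡ 443^2 = 196249 ≡ 2050
885^128 ≡ 2050^2 = 4202500 ≡ 1669
885^256 ≡ 1669^2 = 2785561 ≡ 2042
356 = 256 + 64 + 32 + 4, so 885^356 ≡ 2042·2050·443·1724 ≡ 1389 (mod 3407)
Right side y^r · r^s mod p:
857^2 = 734449 ≡ 1944
857^4 ≡ 1944^2 = 3779136 ≡ 773
857^8 ≡ 773^2 = 597529 ≡ 1304
857^16 ≡ 1304^2 = 1700416 ≡ 323
857^32 ≡ 323^2 = 104329 ≡ 2119
857^64 ≡ 2119^2 = 4490161 ≡ 3142
857^128 ≡ 3142^2 = 9872164 ≡ 2085
857^256 ≡ 2085^2 = 4347225 ≡ 3300
857^512 ≡ 3300^2 = 10890000 ≡ 1228
857^1024 ≡ 1228^2 = 1507984 ≡ 2090
857^2048 ≡ 2090^2 = 4368100 ≡ 326
2655 = 2048 + 512 + 64 + 16 + 8 + 4 + 2 + 1, so 857^2655 ≡ 326·1228·3142·323·1304·773·1944·857 ≡ 974 (mod 3407)
2655^2 = 7049025 ≡ 3349
2655^4 ≡ 3349^2 = 11215801 ≡ 3364
2655^8 ≡ 3364^2 = 11316496 ≡ 1849
2655^16 ≡ 1849^2 = 3418801 ≡ 1580
2655^32 ≡ 1580^2 = 2496400 ≡ 2476
2655^64 ≡ 2476^2 = 6130576 ≡ 1383
2655^128 ≡ 1383^2 = 1912689 ≡ 1362
2655^256 ≡ 1362^2 = 1855044 ≡ 1636
2655^512 ≡ 1636^2 = 2676496 ≡ 2001
2655^1024 ≡ 2001^2 = 4004001 ≡ 776
2655^2048 ≡ 776^2 = 602176 ≡ 2544
2547 = 2048 + 256 + 128 + 64 + 32 + 16 + 2 + 1, so 2655^2547 ≡ 2544·1636·1362·1383·2476·1580·3349·2655 ≡ 1539 (mod 3407)
974·1539 = 1498986 ≡ 3313 (mod 3407)
1389 ≠ 3313, so verification fails.

invalid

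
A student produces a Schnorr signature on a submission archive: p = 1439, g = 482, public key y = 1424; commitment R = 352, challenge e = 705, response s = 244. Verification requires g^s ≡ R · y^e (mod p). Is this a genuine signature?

g^s mod p:
Squares mod 1439: 482^1≡482, 482^2≡645, 482^4≡154, 482^8≡692, 482^16≡1116, 482^32≡721, 482^64≡362, 482^128≡95
244 = 128 + 64 + 32 + 16 + 4, so 482^244 ≡ 95·362·721·1116·154 ≡ 268 (mod 1439)
R · y^e mod p:
Squares mod 1439: 1424^1≡1424, 1424^2≡225, 1424^4≡260, 1424^8≡1406, 1424^16≡1089, 1424^32≡185, 1424^64≡1128, 1424^128≡308, 1424^256≡1329, 1424^512≡588
705 = 512 + 128 + 64 + 1, so 1424^705 ≡ 588·308·1128·1424 ≡ 309 (mod 1439)
352·309 = 108768 ≡ 843 (mod 1439)
268 ≠ 843; the check fails.

forged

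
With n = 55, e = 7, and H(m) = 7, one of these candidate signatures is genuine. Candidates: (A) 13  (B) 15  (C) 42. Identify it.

A

Candidate A: Squares mod 55: 13^1≡13, 13^2≡4, 13^4≡16; 7 = 4 + 2 + 1, so 13^7 ≡ 16·4·13 ≡ 7 (mod 55)
  → matches H(m) = 7
Candidate B: Squares mod 55: 15^1≡15, 15^2≡5, 15^4≡25; 7 = 4 + 2 + 1, so 15^7 ≡ 25·5·15 ≡ 5 (mod 55)
Candidate C: Squares mod 55: 42^1≡42, 42^2≡4, 42^4≡16; 7 = 4 + 2 + 1, so 42^7 ≡ 16·4·42 ≡ 48 (mod 55)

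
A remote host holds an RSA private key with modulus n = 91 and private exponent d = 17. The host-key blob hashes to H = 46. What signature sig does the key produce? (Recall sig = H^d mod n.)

H^2 ≡ 46^2 = 2116 ≡ 23
H^4 ≡ 23^2 = 529 ≡ 74
H^8 ≡ 74^2 = 5476 ≡ 16
H^16 ≡ 16^2 = 256 ≡ 74
17 = 16 + 1, so H^17 ≡ 74·46 ≡ 37 (mod 91)

37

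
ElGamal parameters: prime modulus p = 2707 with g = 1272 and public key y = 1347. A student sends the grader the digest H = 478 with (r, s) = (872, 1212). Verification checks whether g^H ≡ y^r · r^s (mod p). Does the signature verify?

Left side g^H mod p:
Squares mod 2707: 1272^1≡1272, 1272^2≡1905, 1272^4≡1645, 1272^8≡1732, 1272^16≡468, 1272^32≡2464, 1272^64≡2202, 1272^128≡567, 1272^256≡2063
478 = 256 + 128 + 64 + 16 + 8 + 4 + 2, so 1272^478 ≡ 2063·567·2202·468·1732·1645·1905 ≡ 119 (mod 2707)
Right side y^r · r^s mod p:
Squares mod 2707: 1347^1≡1347, 1347^2≡719, 1347^4≡2631, 1347^8≡362, 1347^16≡1108, 1347^32≡1393, 1347^64≡2237, 1347^128≡1633, 1347^256≡294, 1347^512≡2519
872 = 512 + 256 + 64 + 32 + 8, so 1347^872 ≡ 2519·294·2237·1393·362 ≡ 854 (mod 2707)
Squares mod 2707: 872^1≡872, 872^2≡2424, 872^4≡1586, 872^8≡593, 872^16≡2446, 872^32≡446, 872^64≡1305, 872^128≡322, 872^256≡818, 872^512≡495, 872^1024≡1395
1212 = 1024 + 128 + 32 + 16 + 8 + 4, so 872^1212 ≡ 1395·322·446·2446·593·1586 ≡ 1043 (mod 2707)
854·1043 = 890722 ≡ 119 (mod 2707)
119 ≡ 119 (mod 2707), so the signature is genuine.

verifies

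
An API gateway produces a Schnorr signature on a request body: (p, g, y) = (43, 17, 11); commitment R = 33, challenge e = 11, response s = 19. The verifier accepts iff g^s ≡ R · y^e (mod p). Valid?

no

g^s mod p:
Squares mod 43: 17^1≡17, 17^2≡31, 17^4≡15, 17^8≡10, 17^16≡14
19 = 16 + 2 + 1, so 17^19 ≡ 14·31·17 ≡ 25 (mod 43)
R · y^e mod p:
Squares mod 43: 11^1≡11, 11^2≡35, 11^4≡21, 11^8≡11
11 = 8 + 2 + 1, so 11^11 ≡ 11·35·11 ≡ 21 (mod 43)
33·21 = 693 ≡ 5 (mod 43)
25 ≠ 5; the check fails.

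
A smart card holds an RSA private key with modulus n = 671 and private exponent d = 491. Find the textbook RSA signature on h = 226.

600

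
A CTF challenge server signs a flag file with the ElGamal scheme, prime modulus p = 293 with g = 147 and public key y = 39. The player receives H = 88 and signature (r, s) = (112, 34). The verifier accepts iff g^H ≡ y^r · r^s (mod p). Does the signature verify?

Left side g^H mod p:
Squares mod 293: 147^1≡147, 147^2≡220, 147^4≡55, 147^8≡95, 147^16≡235, 147^32≡141, 147^64≡250
88 = 64 + 16 + 8, so 147^88 ≡ 250·235·95 ≡ 186 (mod 293)
Right side y^r · r^s mod p:
Squares mod 293: 39^1≡39, 39^2≡56, 39^4≡206, 39^8≡244, 39^16≡57, 39^32≡26, 39^64≡90
112 = 64 + 32 + 16, so 39^112 ≡ 90·26·57 ≡ 65 (mod 293)
Squares mod 293: 112^1≡112, 112^2≡238, 112^4≡95, 112^8≡235, 112^16≡141, 112^32≡250
34 = 32 + 2, so 112^34 ≡ 250·238 ≡ 21 (mod 293)
65·21 = 1365 ≡ 193 (mod 293)
186 ≠ 193, so verification fails.

does not verify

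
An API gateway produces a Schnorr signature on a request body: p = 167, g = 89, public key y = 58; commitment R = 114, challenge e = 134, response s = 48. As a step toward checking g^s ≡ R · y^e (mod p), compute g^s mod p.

48

89^2 = 7921 ≡ 72
89^4 ≡ 72^2 = 5184 ≡ 7
89^8 ≡ 7^2 = 49
89^16 ≡ 49^2 = 2401 ≡ 63
89^32 ≡ 63^2 = 3969 ≡ 128
48 = 32 + 16, so 89^48 ≡ 128·63 ≡ 48 (mod 167)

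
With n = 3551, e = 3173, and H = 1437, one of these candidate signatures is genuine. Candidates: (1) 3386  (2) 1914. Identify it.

Candidate 1: 3386^2 = 11464996 ≡ 2368; 3386^4 ≡ 2368^2 = 5607424 ≡ 395; 3386^8 ≡ 395^2 = 156025 ≡ 3332; 3386^16 ≡ 3332^2 = 11102224 ≡ 1798; 3386^32 ≡ 1798^2 = 3232804 ≡ 1394; 3386^64 ≡ 1394^2 = 1943236 ≡ 839; 3386^128 ≡ 839^2 = 703921 ≡ 823; 3386^256 ≡ 823^2 = 677329 ≡ 2639; 3386^512 ≡ 2639^2 = 6964321 ≡ 810; 3386^1024 ≡ 810^2 = 656100 ≡ 2716; 3386^2048 ≡ 2716^2 = 7376656 ≡ 1229; 3173 = 2048 + 1024 + 64 + 32 + 4 + 1, so 3386^3173 ≡ 1229·2716·839·1394·395·3386 ≡ 418 (mod 3551)
Candidate 2: 1914^2 = 3663396 ≡ 2315; 1914^4 ≡ 2315^2 = 5359225 ≡ 766; 1914^8 ≡ 766^2 = 586756 ≡ 841; 1914^16 ≡ 841^2 = 707281 ≡ 632; 1914^32 ≡ 632^2 = 399424 ≡ 1712; 1914^64 ≡ 1712^2 = 2930944 ≡ 1369; 1914^128 ≡ 1369^2 = 1874161 ≡ 2784; 1914^256 ≡ 2784^2 = 7750656 ≡ 2374; 1914^512 ≡ 2374^2 = 5635876 ≡ 439; 1914^1024 ≡ 439^2 = 192721 ≡ 967; 1914^2048 ≡ 967^2 = 935089 ≡ 1176; 3173 = 2048 + 1024 + 64 + 32 + 4 + 1, so 1914^3173 ≡ 1176·967·1369·1712·766·1914 ≡ 1437 (mod 3551)
  → matches H = 1437

2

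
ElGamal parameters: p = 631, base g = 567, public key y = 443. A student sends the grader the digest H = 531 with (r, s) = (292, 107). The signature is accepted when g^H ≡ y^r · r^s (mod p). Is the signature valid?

invalid

Left side g^H mod p:
567^2 = 321489 ≡ 310
567^4 ≡ 310^2 = 96100 ≡ 188
567^8 ≡ 188^2 = 35344 ≡ 8
567^16 ≡ 8^2 = 64
567^32 ≡ 64^2 = 4096 ≡ 310
567^64 ≡ 310^2 = 96100 ≡ 188
567^128 ≡ 188^2 = 35344 ≡ 8
567^256 ≡ 8^2 = 64
567^512 ≡ 64^2 = 4096 ≡ 310
531 = 512 + 16 + 2 + 1, so 567^531 ≡ 310·64·310·567 ≡ 403 (mod 631)
Right side y^r · r^s mod p:
443^2 = 196249 ≡ 8
443^4 ≡ 8^2 = 64
443^8 ≡ 64^2 = 4096 ≡ 310
443^16 ≡ 310^2 = 96100 ≡ 188
443^32 ≡ 188^2 = 35344 ≡ 8
443^64 ≡ 8^2 = 64
443^128 ≡ 64^2 = 4096 ≡ 310
443^256 ≡ 310^2 = 96100 ≡ 188
292 = 256 + 32 + 4, so 443^292 ≡ 188·8·64 ≡ 344 (mod 631)
292^2 = 85264 ≡ 79
292^4 ≡ 79^2 = 6241 ≡ 562
292^8 ≡ 562^2 = 315844 ≡ 344
292^16 ≡ 344^2 = 118336 ≡ 339
292^32 ≡ 339^2 = 114921 ≡ 79
292^64 ≡ 79^2 = 6241 ≡ 562
107 = 64 + 32 + 8 + 2 + 1, so 292^107 ≡ 562·79·344·79·292 ≡ 552 (mod 631)
344·552 = 189888 ≡ 588 (mod 631)
403 ≠ 588, so verification fails.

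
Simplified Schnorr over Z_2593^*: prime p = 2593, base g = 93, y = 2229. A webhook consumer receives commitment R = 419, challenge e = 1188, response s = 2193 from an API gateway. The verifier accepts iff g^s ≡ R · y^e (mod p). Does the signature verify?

g^s mod p:
93^2 = 8649 ≡ 870
93^4 ≡ 870^2 = 756900 ≡ 2337
93^8 ≡ 2337^2 = 5461569 ≡ 711
93^16 ≡ 711^2 = 505521 ≡ 2479
93^32 ≡ 2479^2 = 6145441 ≡ 31
93^64 ≡ 31^2 = 961
93^128 ≡ 961^2 = 923521 ≡ 413
93^256 ≡ 413^2 = 170569 ≡ 2024
93^512 ≡ 2024^2 = 4096576 ≡ 2229
93^1024 ≡ 2229^2 = 4968441 ≡ 253
93^2048 ≡ 253^2 = 64009 ≡ 1777
2193 = 2048 + 128 + 16 + 1, so 93^2193 ≡ 1777·413·2479·93 ≡ 1884 (mod 2593)
R · y^e mod p:
2229^2 = 4968441 ≡ 253
2229^4 ≡ 253^2 = 64009 ≡ 1777
2229^8 ≡ 1777^2 = 3157729 ≡ 2048
2229^16 ≡ 2048^2 = 4194304 ≡ 1423
2229^32 ≡ 1423^2 = 2024929 ≡ 2389
2229^64 ≡ 2389^2 = 5707321 ≡ 128
2229^128 ≡ 128^2 = 16384 ≡ 826
2229^256 ≡ 826^2 = 682276 ≡ 317
2229^512 ≡ 317^2 = 100489 ≡ 1955
2229^1024 ≡ 1955^2 = 3822025 ≡ 2536
1188 = 1024 + 128 + 32 + 4, so 2229^1188 ≡ 2536·826·2389·1777 ≡ 1137 (mod 2593)
419·1137 = 476403 ≡ 1884 (mod 2593)
1884 ≡ 1884 (mod 2593); signature holds.

verifies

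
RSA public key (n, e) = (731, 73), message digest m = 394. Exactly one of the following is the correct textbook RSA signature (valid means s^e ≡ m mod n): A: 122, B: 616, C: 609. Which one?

C

Candidate A: 122^73 mod 731 = 337
Candidate B: 616^73 mod 731 = 701
Candidate C: 609^73 mod 731 = 394
  → matches m = 394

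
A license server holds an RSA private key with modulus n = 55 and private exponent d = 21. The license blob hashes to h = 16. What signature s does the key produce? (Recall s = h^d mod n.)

Squares mod 55: h^1≡16, h^2≡36, h^4≡31, h^8≡26, h^16≡16
21 = 16 + 4 + 1, so h^21 ≡ 16·31·16 ≡ 16 (mod 55)

16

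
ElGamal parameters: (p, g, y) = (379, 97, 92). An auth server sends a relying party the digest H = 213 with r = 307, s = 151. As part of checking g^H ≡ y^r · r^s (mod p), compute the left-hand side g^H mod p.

179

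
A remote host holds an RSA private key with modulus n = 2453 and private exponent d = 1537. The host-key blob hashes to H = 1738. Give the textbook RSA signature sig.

869

Squares mod 2453: H^1≡1738, H^2≡1001, H^4≡1177, H^8≡1837, H^16≡1694, H^32≡2079, H^64≡55, H^128≡572, H^256≡935, H^512≡957, H^1024≡880
1537 = 1024 + 512 + 1, so H^1537 ≡ 880·957·1738 ≡ 869 (mod 2453)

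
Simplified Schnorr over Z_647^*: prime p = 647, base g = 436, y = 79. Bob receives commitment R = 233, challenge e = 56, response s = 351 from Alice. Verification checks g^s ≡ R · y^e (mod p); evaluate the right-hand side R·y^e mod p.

79^2 = 6241 ≡ 418
79^4 ≡ 418^2 = 174724 ≡ 34
79^8 ≡ 34^2 = 1156 ≡ 509
79^16 ≡ 509^2 = 259081 ≡ 281
79^32 ≡ 281^2 = 78961 ≡ 27
56 = 32 + 16 + 8, so 79^56 ≡ 27·281·509 ≡ 487 (mod 647)
R · y^e ≡ 233·487 = 113471 ≡ 246 (mod 647)

246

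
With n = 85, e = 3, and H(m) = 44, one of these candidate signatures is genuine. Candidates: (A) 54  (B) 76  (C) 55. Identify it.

Candidate A: Squares mod 85: 54^1≡54, 54^2≡26; 3 = 2 + 1, so 54^3 ≡ 26·54 ≡ 44 (mod 85)
  → matches H(m) = 44
Candidate B: Squares mod 85: 76^1≡76, 76^2≡81; 3 = 2 + 1, so 76^3 ≡ 81·76 ≡ 36 (mod 85)
Candidate C: Squares mod 85: 55^1≡55, 55^2≡50; 3 = 2 + 1, so 55^3 ≡ 50·55 ≡ 30 (mod 85)

A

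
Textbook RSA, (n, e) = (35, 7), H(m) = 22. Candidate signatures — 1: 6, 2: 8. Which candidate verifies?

2

Candidate 1: 6^2 = 36 ≡ 1; 6^4 ≡ 1^2 = 1; 7 = 4 + 2 + 1, so 6^7 ≡ 1·1·6 ≡ 6 (mod 35)
Candidate 2: 8^2 = 64 ≡ 29; 8^4 ≡ 29^2 = 841 ≡ 1; 7 = 4 + 2 + 1, so 8^7 ≡ 1·29·8 ≡ 22 (mod 35)
  → matches H(m) = 22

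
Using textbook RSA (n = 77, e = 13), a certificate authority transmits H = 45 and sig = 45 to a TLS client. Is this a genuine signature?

sig^13 mod 77 = 45
sig^13 mod 77 = 45 matches H.

genuine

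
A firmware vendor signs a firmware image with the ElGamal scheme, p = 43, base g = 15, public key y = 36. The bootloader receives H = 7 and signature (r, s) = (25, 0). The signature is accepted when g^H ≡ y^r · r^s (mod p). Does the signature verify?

Left side g^H mod p:
15^2 = 225 ≡ 10
15^4 ≡ 10^2 = 100 ≡ 14
7 = 4 + 2 + 1, so 15^7 ≡ 14·10·15 ≡ 36 (mod 43)
Right side y^r · r^s mod p:
36^2 = 1296 ≡ 6
36^4 ≡ 6^2 = 36
36^8 ≡ 36^2 = 1296 ≡ 6
36^16 ≡ 6^2 = 36
25 = 16 + 8 + 1, so 36^25 ≡ 36·6·36 ≡ 36 (mod 43)
25^0 mod 43 = 1
36·1 = 36 ≡ 36 (mod 43)
36 ≡ 36 (mod 43), so the signature is genuine.

verifies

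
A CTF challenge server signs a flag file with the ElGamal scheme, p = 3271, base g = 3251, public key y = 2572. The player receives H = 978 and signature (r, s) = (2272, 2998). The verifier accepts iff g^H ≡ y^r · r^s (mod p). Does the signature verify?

Left side g^H mod p:
3251^2 = 10569001 ≡ 400
3251^4 ≡ 400^2 = 160000 ≡ 2992
3251^8 ≡ 2992^2 = 8952064 ≡ 2608
3251^16 ≡ 2608^2 = 6801664 ≡ 1255
3251^32 ≡ 1255^2 = 1575025 ≡ 1674
3251^64 ≡ 1674^2 = 2802276 ≡ 2300
3251^128 ≡ 2300^2 = 5290000 ≡ 793
3251^256 ≡ 793^2 = 628849 ≡ 817
3251^512 ≡ 817^2 = 667489 ≡ 205
978 = 512 + 256 + 128 + 64 + 16 + 2, so 3251^978 ≡ 205·817·793·2300·1255·400 ≡ 1809 (mod 3271)
Right side y^r · r^s mod p:
2572^2 = 6615184 ≡ 1222
2572^4 ≡ 1222^2 = 1493284 ≡ 1708
2572^8 ≡ 1708^2 = 2917264 ≡ 2803
2572^16 ≡ 2803^2 = 7856809 ≡ 3138
2572^32 ≡ 3138^2 = 9847044 ≡ 1334
2572^64 ≡ 1334^2 = 1779556 ≡ 132
2572^128 ≡ 132^2 = 17424 ≡ 1069
2572^256 ≡ 1069^2 = 1142761 ≡ 1182
2572^512 ≡ 1182^2 = 1397124 ≡ 407
2572^1024 ≡ 407^2 = 165649 ≡ 2099
2572^2048 ≡ 2099^2 = 4405801 ≡ 3035
2272 = 2048 + 128 + 64 + 32, so 2572^2272 ≡ 3035·1069·132·1334 ≡ 1983 (mod 3271)
2272^2 = 5161984 ≡ 346
2272^4 ≡ 346^2 = 119716 ≡ 1960
2272^8 ≡ 1960^2 = 3841600 ≡ 1446
2272^16 ≡ 1446^2 = 2090916 ≡ 747
2272^32 ≡ 747^2 = 558009 ≡ 1939
2272^64 ≡ 1939^2 = 3759721 ≡ 1342
2272^128 ≡ 1342^2 = 1800964 ≡ 1914
2272^256 ≡ 1914^2 = 3663396 ≡ 3147
2272^512 ≡ 3147^2 = 9903609 ≡ 2292
2272^1024 ≡ 2292^2 = 5253264 ≡ 38
2272^2048 ≡ 38^2 = 1444
2998 = 2048 + 512 + 256 + 128 + 32 + 16 + 4 + 2, so 2272^2998 ≡ 1444·2292·3147·1914·1939·747·1960·346 ≡ 1733 (mod 3271)
1983·1733 = 3436539 ≡ 1989 (mod 3271)
1809 ≠ 1989, so verification fails.

does not verify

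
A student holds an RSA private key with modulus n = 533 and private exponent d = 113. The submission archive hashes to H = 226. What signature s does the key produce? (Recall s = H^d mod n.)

5

H^113 mod 533 = 5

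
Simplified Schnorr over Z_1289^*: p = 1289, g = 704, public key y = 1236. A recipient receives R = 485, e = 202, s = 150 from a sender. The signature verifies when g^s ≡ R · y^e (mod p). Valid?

no

g^s mod p:
704^2 = 495616 ≡ 640
704^4 ≡ 640^2 = 409600 ≡ 987
704^8 ≡ 987^2 = 974169 ≡ 974
704^16 ≡ 974^2 = 948676 ≡ 1261
704^32 ≡ 1261^2 = 1590121 ≡ 784
704^64 ≡ 784^2 = 614656 ≡ 1092
704^128 ≡ 1092^2 = 1192464 ≡ 139
150 = 128 + 16 + 4 + 2, so 704^150 ≡ 139·1261·987·640 ≡ 828 (mod 1289)
R · y^e mod p:
1236^2 = 1527696 ≡ 231
1236^4 ≡ 231^2 = 53361 ≡ 512
1236^8 ≡ 512^2 = 262144 ≡ 477
1236^16 ≡ 477^2 = 227529 ≡ 665
1236^32 ≡ 665^2 = 442225 ≡ 98
1236^64 ≡ 98^2 = 9604 ≡ 581
1236^128 ≡ 581^2 = 337561 ≡ 1132
202 = 128 + 64 + 8 + 2, so 1236^202 ≡ 1132·581·477·231 ≡ 939 (mod 1289)
485·939 = 455415 ≡ 398 (mod 1289)
828 ≠ 398; the check fails.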